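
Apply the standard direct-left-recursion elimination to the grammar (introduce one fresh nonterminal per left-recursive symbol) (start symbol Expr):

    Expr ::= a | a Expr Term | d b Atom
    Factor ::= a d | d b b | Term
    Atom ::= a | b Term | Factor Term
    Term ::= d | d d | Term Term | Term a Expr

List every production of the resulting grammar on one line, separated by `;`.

Left recursion appears on Term.
For Term: α = {Term, a Expr}, β = {d, d d}. Rewrite as Term → β Term1 and Term1 → α Term1 | ε.

Expr ::= a | a Expr Term | d b Atom; Factor ::= a d | d b b | Term; Atom ::= a | b Term | Factor Term; Term ::= d Term1 | d d Term1; Term1 ::= Term Term1 | a Expr Term1 | ε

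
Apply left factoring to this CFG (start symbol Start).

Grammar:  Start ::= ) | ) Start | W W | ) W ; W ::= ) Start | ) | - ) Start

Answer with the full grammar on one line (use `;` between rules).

Start ::= W W | ) Start1; W ::= - ) Start | ) W1; Start1 ::= eps | Start | W; W1 ::= Start | eps

Start has alternatives sharing prefix ')': factor to Start → ) Start1 with Start1 → ε | Start | W.
W has alternatives sharing prefix ')': factor to W → ) W1 with W1 → Start | ε.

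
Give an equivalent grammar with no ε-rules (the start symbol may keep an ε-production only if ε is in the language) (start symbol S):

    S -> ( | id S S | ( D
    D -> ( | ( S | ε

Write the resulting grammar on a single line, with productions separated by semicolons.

Nullable nonterminals: {D}.
ε ∉ L(G), so no ε-production is kept.

S -> ( | id S S | ( D; D -> ( | ( S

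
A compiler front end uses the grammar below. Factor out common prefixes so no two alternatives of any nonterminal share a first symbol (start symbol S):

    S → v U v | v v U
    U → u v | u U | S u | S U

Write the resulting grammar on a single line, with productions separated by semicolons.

S → v S'; U → u U' | S U''; S' → U v | v U; U' → v | U; U'' → u | U

S has alternatives sharing prefix 'v': factor to S → v S' with S' → U v | v U.
U has alternatives sharing prefix 'u': factor to U → u U' with U' → v | U.
U has alternatives sharing prefix 'S': factor to U → S U'' with U'' → u | U.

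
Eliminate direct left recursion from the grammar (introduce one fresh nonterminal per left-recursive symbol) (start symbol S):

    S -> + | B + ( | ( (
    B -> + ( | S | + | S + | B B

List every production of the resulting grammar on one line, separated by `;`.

B is directly left-recursive.
For B: α = {B}, β = {+ (, S, +, S +}. Rewrite as B → β B' and B' → α B' | ε.

S -> + | B + ( | ( (; B -> + ( B' | S B' | + B' | S + B'; B' -> B B' | ε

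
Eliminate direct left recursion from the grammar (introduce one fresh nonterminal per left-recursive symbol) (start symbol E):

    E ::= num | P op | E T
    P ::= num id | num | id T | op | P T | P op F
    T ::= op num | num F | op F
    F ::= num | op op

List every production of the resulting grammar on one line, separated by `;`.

Directly left-recursive nonterminals: E, P.
For E: α = {T}, β = {num, P op}. Rewrite as E → β E' and E' → α E' | ε.
For P: α = {T, op F}, β = {num id, num, id T, op}. Rewrite as P → β P' and P' → α P' | ε.

E ::= num E' | P op E'; P ::= num id P' | num P' | id T P' | op P'; T ::= op num | num F | op F; F ::= num | op op; E' ::= T E' | ε; P' ::= T P' | op F P' | ε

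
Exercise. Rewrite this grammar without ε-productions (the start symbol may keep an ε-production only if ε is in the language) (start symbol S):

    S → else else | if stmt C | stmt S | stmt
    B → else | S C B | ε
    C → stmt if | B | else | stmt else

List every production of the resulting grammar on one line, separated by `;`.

The nullable symbols are {B, C}.
ε ∉ L(G), so no ε-production is kept.
Expand every rule over subsets of its nullable positions: S → if stmt C gives if stmt C | if stmt. B → S C B gives S C B | S C | S B | S.

S → else else | if stmt C | if stmt | stmt S | stmt; B → else | S C B | S C | S B | S; C → stmt if | B | else | stmt else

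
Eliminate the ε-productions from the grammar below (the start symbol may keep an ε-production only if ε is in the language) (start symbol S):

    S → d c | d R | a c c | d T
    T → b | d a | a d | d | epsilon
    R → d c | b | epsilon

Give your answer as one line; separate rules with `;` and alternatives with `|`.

S → d c | d R | d | a c c | d T; T → b | d a | a d | d; R → d c | b

Nullable nonterminals: {R, T}.
ε ∉ L(G), so no ε-production is kept.
Add the nullable-subset variants: S → d R gives d R | d.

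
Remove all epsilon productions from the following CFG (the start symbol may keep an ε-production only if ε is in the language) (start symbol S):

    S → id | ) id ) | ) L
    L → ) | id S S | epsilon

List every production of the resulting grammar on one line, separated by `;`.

S → id | ) id ) | ) L | ); L → ) | id S S

The nullable symbols are {L}.
ε ∉ L(G), so no ε-production is kept.
Add the nullable-subset variants: S → ) L gives ) L | ).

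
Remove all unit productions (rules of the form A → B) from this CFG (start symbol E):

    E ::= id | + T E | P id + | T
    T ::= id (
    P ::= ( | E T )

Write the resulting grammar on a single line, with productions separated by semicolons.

Unit pairs: E ⇒* {T}.
Replace each nonterminal's rules with the union of the non-unit rules of every nonterminal it unit-derives.

E ::= id | + T E | P id + | id (; T ::= id (; P ::= ( | E T )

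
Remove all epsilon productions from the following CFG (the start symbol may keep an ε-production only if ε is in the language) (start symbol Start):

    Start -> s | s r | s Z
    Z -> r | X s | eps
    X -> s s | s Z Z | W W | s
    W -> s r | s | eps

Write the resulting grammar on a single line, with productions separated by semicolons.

Nullable set = {W, X, Z}.
ε ∉ L(G), so no ε-production is kept.
Add the nullable-subset variants: Z → X s gives X s | s. X → s Z Z gives s Z Z | s Z | s. X → W W gives W W | W.

Start -> s | s r | s Z; Z -> r | X s | s; X -> s s | s Z Z | s Z | s | W W | W; W -> s r | s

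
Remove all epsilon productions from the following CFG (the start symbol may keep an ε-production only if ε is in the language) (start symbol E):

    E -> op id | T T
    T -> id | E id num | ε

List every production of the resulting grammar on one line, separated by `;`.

Nullable set = {E, T}.
ε ∈ L(G) since E is nullable, so keep E → ε.
Expand every rule over subsets of its nullable positions: E → T T gives T T | T. T → E id num gives E id num | id num.

E -> op id | T T | T | ε; T -> id | E id num | id num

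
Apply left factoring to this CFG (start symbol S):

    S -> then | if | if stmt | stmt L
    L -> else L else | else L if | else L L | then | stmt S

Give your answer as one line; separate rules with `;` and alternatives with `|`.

S -> then | stmt L | if S'; L -> then | stmt S | else L L'; S' -> ε | stmt; L' -> else | if | L

S has alternatives sharing prefix 'if': factor to S → if S' with S' → ε | stmt.
L has alternatives sharing prefix 'else L': factor to L → else L L' with L' → else | if | L.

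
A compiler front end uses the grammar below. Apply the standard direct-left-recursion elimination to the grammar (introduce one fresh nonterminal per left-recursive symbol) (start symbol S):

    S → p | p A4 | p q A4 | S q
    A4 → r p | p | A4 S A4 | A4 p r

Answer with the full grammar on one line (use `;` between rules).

S → p S' | p A4 S' | p q A4 S'; A4 → r p A4' | p A4'; S' → q S' | ε; A4' → S A4 A4' | p r A4' | ε

Left recursion appears on S, A4.
For S: α = {q}, β = {p, p A4, p q A4}. Rewrite as S → β S' and S' → α S' | ε.
For A4: α = {S A4, p r}, β = {r p, p}. Rewrite as A4 → β A4' and A4' → α A4' | ε.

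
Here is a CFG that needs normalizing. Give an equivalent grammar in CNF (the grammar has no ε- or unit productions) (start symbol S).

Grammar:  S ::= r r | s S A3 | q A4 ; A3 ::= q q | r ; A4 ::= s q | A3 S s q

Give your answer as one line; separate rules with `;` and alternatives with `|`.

Introduce a nonterminal for each terminal appearing in a rule of length ≥ 2: X1 → r, X2 → s, X3 → q.
Binarize each right-hand side of length ≥ 3 by chaining fresh nonterminals (Y1, Y2, …): affected rules were S → X2 S A3; A4 → A3 S X2 X3.

S ::= X1 X1 | X2 Y1 | X3 A4; A3 ::= X3 X3 | r; A4 ::= X2 X3 | A3 Y2; X1 ::= r; X2 ::= s; X3 ::= q; Y1 ::= S A3; Y2 ::= S Y3; Y3 ::= X2 X3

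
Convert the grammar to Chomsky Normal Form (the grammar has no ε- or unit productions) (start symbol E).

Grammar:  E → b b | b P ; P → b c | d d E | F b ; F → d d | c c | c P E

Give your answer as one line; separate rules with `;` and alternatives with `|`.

E → X1 X1 | X1 P; P → X1 X2 | X3 Y1 | F X1; F → X3 X3 | X2 X2 | X2 Y2; X1 → b; X2 → c; X3 → d; Y1 → X3 E; Y2 → P E

Introduce a nonterminal for each terminal appearing in a rule of length ≥ 2: X1 → b, X2 → c, X3 → d.
Binarize each right-hand side of length ≥ 3 by chaining fresh nonterminals (Y1, Y2, …): affected rules were P → X3 X3 E; F → X2 P E.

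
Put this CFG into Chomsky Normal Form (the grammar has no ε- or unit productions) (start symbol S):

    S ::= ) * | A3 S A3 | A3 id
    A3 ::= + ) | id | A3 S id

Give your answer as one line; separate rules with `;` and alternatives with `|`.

Introduce a nonterminal for each terminal appearing in a rule of length ≥ 2: X1 → ), X2 → *, X3 → id, X4 → +.
Binarize each right-hand side of length ≥ 3 by chaining fresh nonterminals (Y1, Y2, …): affected rules were S → A3 S A3; A3 → A3 S X3.

S ::= X1 X2 | A3 Y1 | A3 X3; A3 ::= X4 X1 | id | A3 Y2; X1 ::= ); X2 ::= *; X3 ::= id; X4 ::= +; Y1 ::= S A3; Y2 ::= S X3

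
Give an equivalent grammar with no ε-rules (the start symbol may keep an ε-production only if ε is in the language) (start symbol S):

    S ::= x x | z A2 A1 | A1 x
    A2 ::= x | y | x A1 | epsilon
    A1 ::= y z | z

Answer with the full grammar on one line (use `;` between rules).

Nullable nonterminals: {A2}.
ε ∉ L(G), so no ε-production is kept.
Add the nullable-subset variants: S → z A2 A1 gives z A2 A1 | z A1.

S ::= x x | z A2 A1 | z A1 | A1 x; A2 ::= x | y | x A1; A1 ::= y z | z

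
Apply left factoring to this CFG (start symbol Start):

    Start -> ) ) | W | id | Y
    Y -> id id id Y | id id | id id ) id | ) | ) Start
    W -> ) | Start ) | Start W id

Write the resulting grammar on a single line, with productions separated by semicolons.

Y has alternatives sharing prefix 'id id': factor to Y → id id Y1 with Y1 → id Y | ε | ) id.
Y has alternatives sharing prefix ')': factor to Y → ) Y2 with Y2 → ε | Start.
W has alternatives sharing prefix 'Start': factor to W → Start W1 with W1 → ) | W id.

Start -> ) ) | W | id | Y; Y -> id id Y1 | ) Y2; W -> ) | Start W1; Y1 -> id Y | ε | ) id; Y2 -> ε | Start; W1 -> ) | W id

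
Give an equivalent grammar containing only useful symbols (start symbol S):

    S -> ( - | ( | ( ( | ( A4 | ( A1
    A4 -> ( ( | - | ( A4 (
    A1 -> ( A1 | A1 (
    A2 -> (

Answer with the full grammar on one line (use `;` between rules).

Generating nonterminals: {A2, A4, S}.
Reachable from S after that: {A4, S}.
Removed useless symbols: {A1, A2} and every production mentioning them.

S -> ( - | ( | ( ( | ( A4; A4 -> ( ( | - | ( A4 (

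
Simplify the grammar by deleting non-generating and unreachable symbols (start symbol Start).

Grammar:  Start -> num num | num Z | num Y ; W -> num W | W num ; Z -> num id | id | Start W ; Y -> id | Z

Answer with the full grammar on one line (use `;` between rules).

Generating nonterminals: {Start, Y, Z}.
Reachable from Start after that: {Start, Y, Z}.
Removed useless symbols: {W} and every production mentioning them.

Start -> num num | num Z | num Y; Z -> num id | id; Y -> id | Z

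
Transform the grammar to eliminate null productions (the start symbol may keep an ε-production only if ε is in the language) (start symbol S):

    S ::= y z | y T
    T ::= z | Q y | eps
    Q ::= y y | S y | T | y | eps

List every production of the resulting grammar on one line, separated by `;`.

Nullable nonterminals: {Q, T}.
ε ∉ L(G), so no ε-production is kept.
Expand every rule over subsets of its nullable positions: S → y T gives y T | y. T → Q y gives Q y | y.

S ::= y z | y T | y; T ::= z | Q y | y; Q ::= y y | S y | T | y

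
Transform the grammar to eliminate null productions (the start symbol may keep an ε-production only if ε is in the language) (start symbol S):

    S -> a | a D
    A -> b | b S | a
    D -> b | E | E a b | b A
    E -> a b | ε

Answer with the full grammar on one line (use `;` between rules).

S -> a | a D; A -> b | b S | a; D -> b | E | E a b | a b | b A; E -> a b

Nullable set = {D, E}.
ε ∉ L(G), so no ε-production is kept.
For each production, add variants omitting each subset of nullable occurrences: D → E a b gives E a b | a b.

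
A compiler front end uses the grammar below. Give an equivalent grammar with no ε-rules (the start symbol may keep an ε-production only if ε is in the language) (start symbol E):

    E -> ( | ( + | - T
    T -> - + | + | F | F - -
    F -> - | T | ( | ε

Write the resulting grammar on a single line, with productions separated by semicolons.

Nullable nonterminals: {F, T}.
ε ∉ L(G), so no ε-production is kept.
For each production, add variants omitting each subset of nullable occurrences: E → - T gives - T | -. T → F - - gives F - - | - -.

E -> ( | ( + | - T | -; T -> - + | + | F | F - - | - -; F -> - | T | (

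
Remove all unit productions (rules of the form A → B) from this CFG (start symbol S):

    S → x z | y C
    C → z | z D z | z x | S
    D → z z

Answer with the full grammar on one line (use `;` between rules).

Unit pairs: C ⇒* {S}.
Replace each nonterminal's rules with the union of the non-unit rules of every nonterminal it unit-derives.

S → x z | y C; C → z | z D z | z x | x z | y C; D → z z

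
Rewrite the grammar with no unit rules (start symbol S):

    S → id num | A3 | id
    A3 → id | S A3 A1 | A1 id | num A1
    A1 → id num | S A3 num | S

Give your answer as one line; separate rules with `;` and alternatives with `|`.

Unit pairs: A1 ⇒* {A3, S}; S ⇒* {A3}.
Replace each nonterminal's rules with the union of the non-unit rules of every nonterminal it unit-derives.

S → id num | id | S A3 A1 | A1 id | num A1; A3 → id | S A3 A1 | A1 id | num A1; A1 → id num | S A3 num | id | S A3 A1 | A1 id | num A1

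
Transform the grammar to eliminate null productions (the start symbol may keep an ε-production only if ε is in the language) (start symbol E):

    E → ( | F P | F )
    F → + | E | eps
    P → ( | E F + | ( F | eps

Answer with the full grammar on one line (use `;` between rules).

Nullable set = {E, F, P}.
ε ∈ L(G) since E is nullable, so keep E → ε.
Add the nullable-subset variants: E → F P gives F P | F | P. E → F ) gives F ) | ). P → E F + gives E F + | E + | F + | +.

E → ( | F P | F | P | F ) | ) | ε; F → + | E; P → ( | E F + | E + | F + | + | ( F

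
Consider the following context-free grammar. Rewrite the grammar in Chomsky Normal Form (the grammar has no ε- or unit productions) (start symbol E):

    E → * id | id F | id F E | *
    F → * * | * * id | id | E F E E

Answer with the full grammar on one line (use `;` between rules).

Introduce a nonterminal for each terminal appearing in a rule of length ≥ 2: X1 → *, X2 → id.
Binarize each right-hand side of length ≥ 3 by chaining fresh nonterminals (Y1, Y2, …): affected rules were E → X2 F E; F → X1 X1 X2; F → E F E E.

E → X1 X2 | X2 F | X2 Y1 | *; F → X1 X1 | X1 Y2 | id | E Y3; X1 → *; X2 → id; Y1 → F E; Y2 → X1 X2; Y3 → F Y4; Y4 → E E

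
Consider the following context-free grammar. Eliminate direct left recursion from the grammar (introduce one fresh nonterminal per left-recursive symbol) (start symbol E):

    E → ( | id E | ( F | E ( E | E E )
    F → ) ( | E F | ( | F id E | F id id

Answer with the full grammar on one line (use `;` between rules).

E → ( E' | id E E' | ( F E'; F → ) ( F' | E F F' | ( F'; E' → ( E E' | E ) E' | ε; F' → id E F' | id id F' | ε

Directly left-recursive nonterminals: E, F.
For E: α = {( E, E )}, β = {(, id E, ( F}. Rewrite as E → β E' and E' → α E' | ε.
For F: α = {id E, id id}, β = {) (, E F, (}. Rewrite as F → β F' and F' → α F' | ε.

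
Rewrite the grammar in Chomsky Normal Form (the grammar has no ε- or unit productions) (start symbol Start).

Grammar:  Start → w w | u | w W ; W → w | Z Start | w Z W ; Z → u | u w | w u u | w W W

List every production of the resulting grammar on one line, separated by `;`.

Introduce a nonterminal for each terminal appearing in a rule of length ≥ 2: X1 → w, X2 → u.
Binarize each right-hand side of length ≥ 3 by chaining fresh nonterminals (Y1, Y2, …): affected rules were W → X1 Z W; Z → X1 X2 X2; Z → X1 W W.

Start → X1 X1 | u | X1 W; W → w | Z Start | X1 Y1; Z → u | X2 X1 | X1 Y2 | X1 Y3; X1 → w; X2 → u; Y1 → Z W; Y2 → X2 X2; Y3 → W W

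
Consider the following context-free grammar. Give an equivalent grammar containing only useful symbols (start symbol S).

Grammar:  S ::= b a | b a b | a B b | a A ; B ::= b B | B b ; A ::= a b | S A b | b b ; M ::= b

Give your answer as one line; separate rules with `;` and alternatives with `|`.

Generating nonterminals: {A, M, S}.
Reachable from S after that: {A, S}.
Removed useless symbols: {B, M} and every production mentioning them.

S ::= b a | b a b | a A; A ::= a b | S A b | b b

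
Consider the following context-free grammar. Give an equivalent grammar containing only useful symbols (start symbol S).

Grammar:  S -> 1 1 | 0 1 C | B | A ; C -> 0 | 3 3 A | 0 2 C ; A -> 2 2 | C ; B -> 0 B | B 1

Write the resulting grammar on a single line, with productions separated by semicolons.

S -> 1 1 | 0 1 C | A; C -> 0 | 3 3 A | 0 2 C; A -> 2 2 | C

Generating nonterminals: {A, C, S}.
Reachable from S after that: {A, C, S}.
Removed useless symbols: {B} and every production mentioning them.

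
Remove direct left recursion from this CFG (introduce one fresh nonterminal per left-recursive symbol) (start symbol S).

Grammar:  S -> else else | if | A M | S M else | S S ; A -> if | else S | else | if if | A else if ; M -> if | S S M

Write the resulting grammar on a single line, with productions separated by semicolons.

Left recursion appears on S, A.
For S: α = {M else, S}, β = {else else, if, A M}. Rewrite as S → β S' and S' → α S' | ε.
For A: α = {else if}, β = {if, else S, else, if if}. Rewrite as A → β A' and A' → α A' | ε.

S -> else else S' | if S' | A M S'; A -> if A' | else S A' | else A' | if if A'; M -> if | S S M; S' -> M else S' | S S' | ε; A' -> else if A' | ε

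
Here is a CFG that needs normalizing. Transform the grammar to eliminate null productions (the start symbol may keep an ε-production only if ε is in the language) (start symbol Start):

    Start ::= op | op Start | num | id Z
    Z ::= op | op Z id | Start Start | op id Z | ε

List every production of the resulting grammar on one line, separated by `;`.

The nullable symbols are {Z}.
ε ∉ L(G), so no ε-production is kept.
Expand every rule over subsets of its nullable positions: Start → id Z gives id Z | id. Z → op Z id gives op Z id | op id.

Start ::= op | op Start | num | id Z | id; Z ::= op | op Z id | op id | Start Start | op id Z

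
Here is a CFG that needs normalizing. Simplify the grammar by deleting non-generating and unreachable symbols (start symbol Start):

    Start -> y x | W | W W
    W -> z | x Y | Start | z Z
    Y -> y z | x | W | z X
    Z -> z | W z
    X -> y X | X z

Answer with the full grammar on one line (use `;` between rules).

Start -> y x | W | W W; W -> z | x Y | Start | z Z; Y -> y z | x | W; Z -> z | W z

Generating nonterminals: {Start, W, Y, Z}.
Reachable from Start after that: {Start, W, Y, Z}.
Removed useless symbols: {X} and every production mentioning them.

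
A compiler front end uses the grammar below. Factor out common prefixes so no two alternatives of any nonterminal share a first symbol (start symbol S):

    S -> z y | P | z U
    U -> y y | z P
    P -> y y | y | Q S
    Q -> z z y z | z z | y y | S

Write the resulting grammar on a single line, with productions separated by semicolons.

S has alternatives sharing prefix 'z': factor to S → z S' with S' → y | U.
P has alternatives sharing prefix 'y': factor to P → y P' with P' → y | ε.
Q has alternatives sharing prefix 'z z': factor to Q → z z Q' with Q' → y z | ε.

S -> P | z S'; U -> y y | z P; P -> Q S | y P'; Q -> y y | S | z z Q'; S' -> y | U; P' -> y | ε; Q' -> y z | ε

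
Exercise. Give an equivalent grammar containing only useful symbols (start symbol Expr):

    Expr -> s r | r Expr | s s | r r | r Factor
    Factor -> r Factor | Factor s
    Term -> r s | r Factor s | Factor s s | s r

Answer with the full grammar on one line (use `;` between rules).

Expr -> s r | r Expr | s s | r r

Generating nonterminals: {Expr, Term}.
Reachable from Expr after that: {Expr}.
Removed useless symbols: {Factor, Term} and every production mentioning them.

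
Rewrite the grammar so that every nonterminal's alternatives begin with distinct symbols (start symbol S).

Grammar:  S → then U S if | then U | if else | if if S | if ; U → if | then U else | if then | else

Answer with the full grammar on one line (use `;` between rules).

S → if S' | then U S''; U → then U else | else | if U'; S' → else | if S | ε; S'' → S if | ε; U' → ε | then

S has alternatives sharing prefix 'if': factor to S → if S' with S' → else | if S | ε.
S has alternatives sharing prefix 'then U': factor to S → then U S'' with S'' → S if | ε.
U has alternatives sharing prefix 'if': factor to U → if U' with U' → ε | then.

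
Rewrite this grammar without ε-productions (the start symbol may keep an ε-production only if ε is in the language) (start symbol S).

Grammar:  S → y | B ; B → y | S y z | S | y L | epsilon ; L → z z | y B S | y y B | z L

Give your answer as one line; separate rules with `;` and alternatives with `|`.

Nullable nonterminals: {B, S}.
ε ∈ L(G) since S is nullable, so keep S → ε.
Add the nullable-subset variants: B → S y z gives S y z | y z. L → y B S gives y B S | y B | y S | y. L → y y B gives y y B | y y.

S → y | B | epsilon; B → y | S y z | y z | S | y L; L → z z | y B S | y B | y S | y | y y B | y y | z L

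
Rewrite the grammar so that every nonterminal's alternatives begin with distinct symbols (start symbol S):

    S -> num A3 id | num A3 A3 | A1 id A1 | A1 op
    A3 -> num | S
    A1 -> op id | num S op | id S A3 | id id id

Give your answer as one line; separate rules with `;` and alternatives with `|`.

S has alternatives sharing prefix 'num A3': factor to S → num A3 S' with S' → id | A3.
S has alternatives sharing prefix 'A1': factor to S → A1 S'' with S'' → id A1 | op.
A1 has alternatives sharing prefix 'id': factor to A1 → id A1' with A1' → S A3 | id id.

S -> num A3 S' | A1 S''; A3 -> num | S; A1 -> op id | num S op | id A1'; S' -> id | A3; S'' -> id A1 | op; A1' -> S A3 | id id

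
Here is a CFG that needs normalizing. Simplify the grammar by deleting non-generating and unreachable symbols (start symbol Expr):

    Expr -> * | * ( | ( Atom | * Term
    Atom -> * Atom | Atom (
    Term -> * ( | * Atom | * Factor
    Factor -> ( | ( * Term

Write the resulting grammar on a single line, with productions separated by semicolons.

Generating nonterminals: {Expr, Factor, Term}.
Reachable from Expr after that: {Expr, Factor, Term}.
Removed useless symbols: {Atom} and every production mentioning them.

Expr -> * | * ( | * Term; Term -> * ( | * Factor; Factor -> ( | ( * Term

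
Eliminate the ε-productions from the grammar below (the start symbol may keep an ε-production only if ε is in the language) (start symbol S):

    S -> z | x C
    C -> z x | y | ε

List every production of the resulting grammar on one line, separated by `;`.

The nullable symbols are {C}.
ε ∉ L(G), so no ε-production is kept.
For each production, add variants omitting each subset of nullable occurrences: S → x C gives x C | x.

S -> z | x C | x; C -> z x | y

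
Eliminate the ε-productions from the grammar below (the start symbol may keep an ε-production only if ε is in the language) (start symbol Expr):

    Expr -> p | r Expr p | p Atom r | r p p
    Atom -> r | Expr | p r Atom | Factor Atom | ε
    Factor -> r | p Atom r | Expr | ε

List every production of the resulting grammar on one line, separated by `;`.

Expr -> p | r Expr p | p Atom r | p r | r p p; Atom -> r | Expr | p r Atom | p r | Factor Atom | Factor; Factor -> r | p Atom r | p r | Expr

Nullable nonterminals: {Atom, Factor}.
ε ∉ L(G), so no ε-production is kept.
For each production, add variants omitting each subset of nullable occurrences: Expr → p Atom r gives p Atom r | p r. Atom → p r Atom gives p r Atom | p r. Atom → Factor Atom gives Factor Atom | Factor. Factor → p Atom r gives p Atom r | p r.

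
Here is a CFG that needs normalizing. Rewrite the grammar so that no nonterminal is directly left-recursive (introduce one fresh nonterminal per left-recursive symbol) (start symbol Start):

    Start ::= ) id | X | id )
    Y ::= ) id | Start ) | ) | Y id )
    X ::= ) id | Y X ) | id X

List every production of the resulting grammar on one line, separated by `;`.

Left recursion appears on Y.
For Y: α = {id )}, β = {) id, Start ), )}. Rewrite as Y → β Y1 and Y1 → α Y1 | ε.

Start ::= ) id | X | id ); Y ::= ) id Y1 | Start ) Y1 | ) Y1; X ::= ) id | Y X ) | id X; Y1 ::= id ) Y1 | ε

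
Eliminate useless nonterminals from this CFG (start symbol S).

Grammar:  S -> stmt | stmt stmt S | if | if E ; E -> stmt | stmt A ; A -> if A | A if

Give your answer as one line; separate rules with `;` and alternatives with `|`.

S -> stmt | stmt stmt S | if | if E; E -> stmt

Generating nonterminals: {E, S}.
Reachable from S after that: {E, S}.
Removed useless symbols: {A} and every production mentioning them.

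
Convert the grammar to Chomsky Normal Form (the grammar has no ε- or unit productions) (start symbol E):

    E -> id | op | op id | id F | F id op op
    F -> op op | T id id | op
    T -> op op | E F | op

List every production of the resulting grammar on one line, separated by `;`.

Introduce a nonterminal for each terminal appearing in a rule of length ≥ 2: X1 → op, X2 → id.
Binarize each right-hand side of length ≥ 3 by chaining fresh nonterminals (Y1, Y2, …): affected rules were E → F X2 X1 X1; F → T X2 X2.

E -> id | op | X1 X2 | X2 F | F Y1; F -> X1 X1 | T Y3 | op; T -> X1 X1 | E F | op; X1 -> op; X2 -> id; Y1 -> X2 Y2; Y2 -> X1 X1; Y3 -> X2 X2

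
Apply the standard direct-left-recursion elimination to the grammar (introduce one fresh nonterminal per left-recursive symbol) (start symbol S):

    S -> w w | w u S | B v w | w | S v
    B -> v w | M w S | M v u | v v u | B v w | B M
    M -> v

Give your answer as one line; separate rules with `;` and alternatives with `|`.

Left recursion appears on S, B.
For S: α = {v}, β = {w w, w u S, B v w, w}. Rewrite as S → β S' and S' → α S' | ε.
For B: α = {v w, M}, β = {v w, M w S, M v u, v v u}. Rewrite as B → β B' and B' → α B' | ε.

S -> w w S' | w u S S' | B v w S' | w S'; B -> v w B' | M w S B' | M v u B' | v v u B'; M -> v; S' -> v S' | ε; B' -> v w B' | M B' | ε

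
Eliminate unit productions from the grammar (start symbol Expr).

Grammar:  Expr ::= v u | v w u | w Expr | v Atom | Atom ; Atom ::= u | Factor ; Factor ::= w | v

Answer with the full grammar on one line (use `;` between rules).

Expr ::= u | w | v | v u | v w u | w Expr | v Atom; Atom ::= u | w | v; Factor ::= w | v

Unit pairs: Atom ⇒* {Factor}; Expr ⇒* {Atom, Factor}.
Replace each nonterminal's rules with the union of the non-unit rules of every nonterminal it unit-derives.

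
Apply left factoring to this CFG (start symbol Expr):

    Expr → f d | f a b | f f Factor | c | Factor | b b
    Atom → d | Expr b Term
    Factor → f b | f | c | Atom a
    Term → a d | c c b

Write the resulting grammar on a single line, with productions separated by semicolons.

Expr has alternatives sharing prefix 'f': factor to Expr → f Expr1 with Expr1 → d | a b | f Factor.
Factor has alternatives sharing prefix 'f': factor to Factor → f Factor1 with Factor1 → b | ε.

Expr → c | Factor | b b | f Expr1; Atom → d | Expr b Term; Factor → c | Atom a | f Factor1; Term → a d | c c b; Expr1 → d | a b | f Factor; Factor1 → b | ε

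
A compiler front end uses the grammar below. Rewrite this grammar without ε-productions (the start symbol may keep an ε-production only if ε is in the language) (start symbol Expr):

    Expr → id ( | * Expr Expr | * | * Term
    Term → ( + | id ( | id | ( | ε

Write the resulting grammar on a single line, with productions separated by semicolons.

Expr → id ( | * Expr Expr | * | * Term; Term → ( + | id ( | id | (

Nullable nonterminals: {Term}.
ε ∉ L(G), so no ε-production is kept.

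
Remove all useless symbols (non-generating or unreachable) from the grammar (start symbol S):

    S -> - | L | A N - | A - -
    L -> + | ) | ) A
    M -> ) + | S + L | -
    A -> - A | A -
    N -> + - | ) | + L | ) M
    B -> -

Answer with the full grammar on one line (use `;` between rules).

S -> - | L; L -> + | )

Generating nonterminals: {B, L, M, N, S}.
Reachable from S after that: {L, S}.
Removed useless symbols: {A, B, M, N} and every production mentioning them.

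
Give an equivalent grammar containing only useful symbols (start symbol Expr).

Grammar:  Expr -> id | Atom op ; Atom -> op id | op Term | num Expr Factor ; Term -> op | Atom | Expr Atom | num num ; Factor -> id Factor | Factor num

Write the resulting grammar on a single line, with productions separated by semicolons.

Generating nonterminals: {Atom, Expr, Term}.
Reachable from Expr after that: {Atom, Expr, Term}.
Removed useless symbols: {Factor} and every production mentioning them.

Expr -> id | Atom op; Atom -> op id | op Term; Term -> op | Atom | Expr Atom | num num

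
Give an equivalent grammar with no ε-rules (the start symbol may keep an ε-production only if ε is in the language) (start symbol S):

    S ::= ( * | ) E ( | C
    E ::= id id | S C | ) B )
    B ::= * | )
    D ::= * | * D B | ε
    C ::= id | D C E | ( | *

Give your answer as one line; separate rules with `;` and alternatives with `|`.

S ::= ( * | ) E ( | C; E ::= id id | S C | ) B ); B ::= * | ); D ::= * | * D B | * B; C ::= id | D C E | C E | ( | *

Nullable set = {D}.
ε ∉ L(G), so no ε-production is kept.
Add the nullable-subset variants: D → * D B gives * D B | * B. C → D C E gives D C E | C E.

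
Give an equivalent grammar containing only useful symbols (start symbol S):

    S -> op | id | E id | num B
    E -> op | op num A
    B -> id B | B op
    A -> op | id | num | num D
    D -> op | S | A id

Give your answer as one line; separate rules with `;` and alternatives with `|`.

S -> op | id | E id; E -> op | op num A; A -> op | id | num | num D; D -> op | S | A id

Generating nonterminals: {A, D, E, S}.
Reachable from S after that: {A, D, E, S}.
Removed useless symbols: {B} and every production mentioning them.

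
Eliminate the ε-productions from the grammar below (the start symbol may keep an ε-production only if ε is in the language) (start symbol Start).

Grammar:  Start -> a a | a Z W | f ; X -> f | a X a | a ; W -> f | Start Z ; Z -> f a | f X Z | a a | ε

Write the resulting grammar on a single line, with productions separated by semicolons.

Nullable set = {Z}.
ε ∉ L(G), so no ε-production is kept.
For each production, add variants omitting each subset of nullable occurrences: Start → a Z W gives a Z W | a W. W → Start Z gives Start Z | Start. Z → f X Z gives f X Z | f X.

Start -> a a | a Z W | a W | f; X -> f | a X a | a; W -> f | Start Z | Start; Z -> f a | f X Z | f X | a a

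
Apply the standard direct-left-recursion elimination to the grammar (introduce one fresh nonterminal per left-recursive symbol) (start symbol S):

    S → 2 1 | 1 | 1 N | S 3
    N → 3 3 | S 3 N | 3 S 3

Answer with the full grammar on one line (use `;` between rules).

Directly left-recursive nonterminal: S.
For S: α = {3}, β = {2 1, 1, 1 N}. Rewrite as S → β S' and S' → α S' | ε.

S → 2 1 S' | 1 S' | 1 N S'; N → 3 3 | S 3 N | 3 S 3; S' → 3 S' | ε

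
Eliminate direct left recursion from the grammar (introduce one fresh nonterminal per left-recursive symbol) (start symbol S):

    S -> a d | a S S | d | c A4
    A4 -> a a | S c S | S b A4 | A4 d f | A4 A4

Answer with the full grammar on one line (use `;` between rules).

A4 is directly left-recursive.
For A4: α = {d f, A4}, β = {a a, S c S, S b A4}. Rewrite as A4 → β A4' and A4' → α A4' | ε.

S -> a d | a S S | d | c A4; A4 -> a a A4' | S c S A4' | S b A4 A4'; A4' -> d f A4' | A4 A4' | eps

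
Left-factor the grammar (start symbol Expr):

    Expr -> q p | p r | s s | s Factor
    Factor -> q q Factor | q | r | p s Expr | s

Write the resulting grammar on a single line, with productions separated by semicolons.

Expr -> q p | p r | s Expr1; Factor -> r | p s Expr | s | q Factor1; Expr1 -> s | Factor; Factor1 -> q Factor | ε

Expr has alternatives sharing prefix 's': factor to Expr → s Expr1 with Expr1 → s | Factor.
Factor has alternatives sharing prefix 'q': factor to Factor → q Factor1 with Factor1 → q Factor | ε.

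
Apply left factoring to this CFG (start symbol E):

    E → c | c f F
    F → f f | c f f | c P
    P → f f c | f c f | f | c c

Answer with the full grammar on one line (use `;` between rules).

E has alternatives sharing prefix 'c': factor to E → c E' with E' → ε | f F.
F has alternatives sharing prefix 'c': factor to F → c F' with F' → f f | P.
P has alternatives sharing prefix 'f': factor to P → f P' with P' → f c | c f | ε.

E → c E'; F → f f | c F'; P → c c | f P'; E' → eps | f F; F' → f f | P; P' → f c | c f | eps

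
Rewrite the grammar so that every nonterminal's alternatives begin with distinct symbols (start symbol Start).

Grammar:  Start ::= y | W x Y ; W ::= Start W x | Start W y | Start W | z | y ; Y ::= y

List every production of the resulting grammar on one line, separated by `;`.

Start ::= y | W x Y; W ::= z | y | Start W W1; Y ::= y; W1 ::= x | y | ε

W has alternatives sharing prefix 'Start W': factor to W → Start W W1 with W1 → x | y | ε.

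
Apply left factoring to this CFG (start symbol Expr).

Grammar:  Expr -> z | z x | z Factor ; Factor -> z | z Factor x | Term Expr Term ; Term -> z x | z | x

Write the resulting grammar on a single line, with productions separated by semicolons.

Expr has alternatives sharing prefix 'z': factor to Expr → z Expr1 with Expr1 → ε | x | Factor.
Factor has alternatives sharing prefix 'z': factor to Factor → z Factor1 with Factor1 → ε | Factor x.
Term has alternatives sharing prefix 'z': factor to Term → z Term1 with Term1 → x | ε.

Expr -> z Expr1; Factor -> Term Expr Term | z Factor1; Term -> x | z Term1; Expr1 -> eps | x | Factor; Factor1 -> eps | Factor x; Term1 -> x | eps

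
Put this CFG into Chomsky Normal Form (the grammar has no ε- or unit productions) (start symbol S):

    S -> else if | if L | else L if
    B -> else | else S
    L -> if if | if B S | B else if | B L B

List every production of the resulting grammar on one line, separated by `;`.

S -> X1 X2 | X2 L | X1 Y1; B -> else | X1 S; L -> X2 X2 | X2 Y2 | B Y3 | B Y4; X1 -> else; X2 -> if; Y1 -> L X2; Y2 -> B S; Y3 -> X1 X2; Y4 -> L B

Introduce a nonterminal for each terminal appearing in a rule of length ≥ 2: X1 → else, X2 → if.
Binarize each right-hand side of length ≥ 3 by chaining fresh nonterminals (Y1, Y2, …): affected rules were S → X1 L X2; L → X2 B S; L → B X1 X2; L → B L B.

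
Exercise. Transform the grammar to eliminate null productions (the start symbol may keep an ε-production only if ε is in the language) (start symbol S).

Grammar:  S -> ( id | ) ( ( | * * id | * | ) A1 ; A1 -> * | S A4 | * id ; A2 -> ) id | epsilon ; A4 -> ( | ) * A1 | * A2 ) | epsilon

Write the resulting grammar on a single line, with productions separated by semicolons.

S -> ( id | ) ( ( | * * id | * | ) A1; A1 -> * | S A4 | S | * id; A2 -> ) id; A4 -> ( | ) * A1 | * A2 ) | * )

Nullable set = {A2, A4}.
ε ∉ L(G), so no ε-production is kept.
Expand every rule over subsets of its nullable positions: A1 → S A4 gives S A4 | S. A4 → * A2 ) gives * A2 ) | * ).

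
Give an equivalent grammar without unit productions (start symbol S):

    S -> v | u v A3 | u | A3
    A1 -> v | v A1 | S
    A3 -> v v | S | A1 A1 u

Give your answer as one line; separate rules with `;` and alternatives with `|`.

S -> v | u v A3 | u | v v | A1 A1 u; A1 -> v | v A1 | u v A3 | u | v v | A1 A1 u; A3 -> v | u v A3 | u | v v | A1 A1 u

Unit pairs: A1 ⇒* {A3, S}; A3 ⇒* {S}; S ⇒* {A3}.
For every A with A ⇒* B via unit rules, add B's non-unit alternatives to A; then delete every rule of the form X → Y.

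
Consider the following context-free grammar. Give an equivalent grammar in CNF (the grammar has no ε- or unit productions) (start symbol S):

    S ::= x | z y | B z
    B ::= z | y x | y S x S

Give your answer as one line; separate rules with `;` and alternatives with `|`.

Introduce a nonterminal for each terminal appearing in a rule of length ≥ 2: X1 → z, X2 → y, X3 → x.
Binarize each right-hand side of length ≥ 3 by chaining fresh nonterminals (Y1, Y2, …): affected rules were B → X2 S X3 S.

S ::= x | X1 X2 | B X1; B ::= z | X2 X3 | X2 Y1; X1 ::= z; X2 ::= y; X3 ::= x; Y1 ::= S Y2; Y2 ::= X3 S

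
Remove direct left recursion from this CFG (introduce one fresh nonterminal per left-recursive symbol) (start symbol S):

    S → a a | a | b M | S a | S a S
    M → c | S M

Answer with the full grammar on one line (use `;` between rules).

S → a a S' | a S' | b M S'; M → c | S M; S' → a S' | a S S' | eps

Left recursion appears on S.
For S: α = {a, a S}, β = {a a, a, b M}. Rewrite as S → β S' and S' → α S' | ε.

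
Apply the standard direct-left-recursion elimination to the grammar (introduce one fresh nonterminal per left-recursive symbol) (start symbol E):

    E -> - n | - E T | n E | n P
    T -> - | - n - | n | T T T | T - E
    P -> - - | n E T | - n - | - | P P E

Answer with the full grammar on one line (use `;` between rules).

Directly left-recursive nonterminals: T, P.
For T: α = {T T, - E}, β = {-, - n -, n}. Rewrite as T → β T' and T' → α T' | ε.
For P: α = {P E}, β = {- -, n E T, - n -, -}. Rewrite as P → β P' and P' → α P' | ε.

E -> - n | - E T | n E | n P; T -> - T' | - n - T' | n T'; P -> - - P' | n E T P' | - n - P' | - P'; T' -> T T T' | - E T' | ε; P' -> P E P' | ε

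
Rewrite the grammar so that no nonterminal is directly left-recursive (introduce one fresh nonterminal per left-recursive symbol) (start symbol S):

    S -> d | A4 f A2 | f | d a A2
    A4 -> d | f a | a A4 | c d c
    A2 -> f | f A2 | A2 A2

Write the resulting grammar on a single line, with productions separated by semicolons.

S -> d | A4 f A2 | f | d a A2; A4 -> d | f a | a A4 | c d c; A2 -> f A2' | f A2 A2'; A2' -> A2 A2' | epsilon

Directly left-recursive nonterminal: A2.
For A2: α = {A2}, β = {f, f A2}. Rewrite as A2 → β A2' and A2' → α A2' | ε.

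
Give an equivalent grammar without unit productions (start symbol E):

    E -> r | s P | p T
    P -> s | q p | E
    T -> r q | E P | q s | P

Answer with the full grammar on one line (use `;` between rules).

Unit pairs: P ⇒* {E}; T ⇒* {E, P}.
For each unit pair (A, B), copy every non-unit production of B to A, then drop all unit productions.

E -> r | s P | p T; P -> r | s P | p T | s | q p; T -> r | s P | p T | s | q p | r q | E P | q s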